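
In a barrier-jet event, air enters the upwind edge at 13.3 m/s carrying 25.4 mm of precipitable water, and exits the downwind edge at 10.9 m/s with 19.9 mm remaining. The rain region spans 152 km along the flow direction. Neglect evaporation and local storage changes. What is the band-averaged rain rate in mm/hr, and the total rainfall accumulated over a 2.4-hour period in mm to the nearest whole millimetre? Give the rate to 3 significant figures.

R ≈ 2.86 mm/hr; total ≈ 7 mm

Column moisture flux per unit crosswind length is F = V × PW.
Inflow: F_in = 13.3 × 25.4 = 337.82 mm·m/s
Outflow: F_out = 10.9 × 19.9 = 216.91 mm·m/s
Steady-state rate R = (F_in − F_out)/L = (337.82 − 216.91) / 152000 m = 7.955e-04 mm/s.
R = 7.955e-04 × 3600 = 2.86 mm/hr.
Over 2.4 h: total = 2.86 × 2.4 = 6.864 ≈ 7 mm.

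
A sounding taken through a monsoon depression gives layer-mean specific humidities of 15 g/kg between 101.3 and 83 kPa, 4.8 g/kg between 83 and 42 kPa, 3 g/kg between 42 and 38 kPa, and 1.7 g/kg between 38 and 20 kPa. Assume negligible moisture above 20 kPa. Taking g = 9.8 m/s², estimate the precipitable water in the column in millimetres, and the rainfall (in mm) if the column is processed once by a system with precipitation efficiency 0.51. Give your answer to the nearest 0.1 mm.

Precipitable water is the column-integrated vapour mass per unit area: PW = (1/g) Σ q̄ Δp, with q in kg/kg and Δp in Pa (1 kg/m² of water = 1 mm).
Layer 101.3–83 kPa: Δp = 183 hPa = 18300 Pa, q̄ = 0.015 kg/kg → 0.015 × 18300 / 9.8 = 28.01 mm
Layer 83–42 kPa: Δp = 410 hPa = 41000 Pa, q̄ = 0.0048 kg/kg → 0.0048 × 41000 / 9.8 = 20.08 mm
Layer 42–38 kPa: Δp = 40 hPa = 4000 Pa, q̄ = 0.003 kg/kg → 0.003 × 4000 / 9.8 = 1.22 mm
Layer 38–20 kPa: Δp = 180 hPa = 18000 Pa, q̄ = 0.0017 kg/kg → 0.0017 × 18000 / 9.8 = 3.12 mm
PW = 28.01 + 20.08 + 1.22 + 3.12 = 52.43 ≈ 52.4 mm.
Rainfall = ε × PW = 0.51 × 52.4 = 26.7 mm.

PW ≈ 52.4 mm; rainfall ≈ 26.7 mm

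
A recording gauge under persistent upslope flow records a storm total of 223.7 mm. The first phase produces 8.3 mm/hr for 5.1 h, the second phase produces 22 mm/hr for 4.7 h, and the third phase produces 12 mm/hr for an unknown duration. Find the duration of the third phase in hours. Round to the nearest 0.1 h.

Known phases: 8.3 × 5.1 + 22 × 4.7 = 42.33 + 103.4 = 145.73 mm.
Remaining depth = 223.7 − 145.73 = 77.97 mm.
Duration = 77.97 / 12 = 6.5 h.

duration ≈ 6.5 h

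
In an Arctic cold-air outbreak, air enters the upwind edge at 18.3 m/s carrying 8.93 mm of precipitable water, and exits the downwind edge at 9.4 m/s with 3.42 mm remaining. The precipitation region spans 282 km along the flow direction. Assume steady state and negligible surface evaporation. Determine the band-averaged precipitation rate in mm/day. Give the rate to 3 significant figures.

Column moisture flux per unit crosswind length is F = V × PW.
Inflow: F_in = 18.3 × 8.93 = 163.419 mm·m/s
Outflow: F_out = 9.4 × 3.42 = 32.148 mm·m/s
Steady-state rate R = (F_in − F_out)/L = (163.419 − 32.148) / 282000 m = 4.655e-04 mm/s.
R = 4.655e-04 × 3600 × 24 = 40.2 mm/day.

R ≈ 40.2 mm/day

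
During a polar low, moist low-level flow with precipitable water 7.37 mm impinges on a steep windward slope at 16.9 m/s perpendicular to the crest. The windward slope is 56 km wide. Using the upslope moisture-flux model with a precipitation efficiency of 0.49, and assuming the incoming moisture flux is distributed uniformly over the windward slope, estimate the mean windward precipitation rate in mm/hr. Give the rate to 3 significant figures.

R ≈ 3.92 mm/hr

Incoming column moisture flux per unit ridge length: F = V × PW = 16.9 × 7.37 = 124.553 mm·m/s.
Spread over the 56 km slope with efficiency ε = 0.49: R = ε·F/W = 0.49 × 124.553 / 56000 m = 1.090e-03 mm/s.
R = 1.090e-03 × 3600 = 3.92 mm/hr.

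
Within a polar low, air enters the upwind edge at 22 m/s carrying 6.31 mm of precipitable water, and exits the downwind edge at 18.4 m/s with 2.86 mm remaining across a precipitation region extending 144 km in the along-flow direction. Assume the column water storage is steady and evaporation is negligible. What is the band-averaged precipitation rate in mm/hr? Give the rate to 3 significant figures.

R ≈ 2.15 mm/hr

Column moisture flux per unit crosswind length is F = V × PW.
Inflow: F_in = 22 × 6.31 = 138.82 mm·m/s
Outflow: F_out = 18.4 × 2.86 = 52.624 mm·m/s
Steady-state rate R = (F_in − F_out)/L = (138.82 − 52.624) / 144000 m = 5.986e-04 mm/s.
R = 5.986e-04 × 3600 = 2.15 mm/hr.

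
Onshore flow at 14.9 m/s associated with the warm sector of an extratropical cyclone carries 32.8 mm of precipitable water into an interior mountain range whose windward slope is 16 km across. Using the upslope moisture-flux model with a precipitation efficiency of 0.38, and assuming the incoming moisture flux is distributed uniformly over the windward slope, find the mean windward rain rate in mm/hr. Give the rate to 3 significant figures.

Incoming column moisture flux per unit ridge length: F = V × PW = 14.9 × 32.8 = 488.72 mm·m/s.
Spread over the 16 km slope with efficiency ε = 0.38: R = ε·F/W = 0.38 × 488.72 / 16000 m = 1.161e-02 mm/s.
R = 1.161e-02 × 3600 = 41.8 mm/hr.

R ≈ 41.8 mm/hr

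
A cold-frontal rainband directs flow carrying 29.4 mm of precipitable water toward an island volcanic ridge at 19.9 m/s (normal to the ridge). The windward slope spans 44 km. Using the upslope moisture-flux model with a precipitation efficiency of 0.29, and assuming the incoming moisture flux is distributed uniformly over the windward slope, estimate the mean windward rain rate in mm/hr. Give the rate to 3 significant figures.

R ≈ 13.9 mm/hr

Incoming column moisture flux per unit ridge length: F = V × PW = 19.9 × 29.4 = 585.06 mm·m/s.
Spread over the 44 km slope with efficiency ε = 0.29: R = ε·F/W = 0.29 × 585.06 / 44000 m = 3.856e-03 mm/s.
R = 3.856e-03 × 3600 = 13.9 mm/hr.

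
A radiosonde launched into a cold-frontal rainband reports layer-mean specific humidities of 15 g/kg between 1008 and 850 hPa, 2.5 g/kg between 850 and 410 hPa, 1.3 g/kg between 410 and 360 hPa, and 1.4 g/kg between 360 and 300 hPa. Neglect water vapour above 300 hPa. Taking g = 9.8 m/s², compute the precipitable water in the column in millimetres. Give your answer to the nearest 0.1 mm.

PW ≈ 36.9 mm

Precipitable water is the column-integrated vapour mass per unit area: PW = (1/g) Σ q̄ Δp, with q in kg/kg and Δp in Pa (1 kg/m² of water = 1 mm).
Layer 1008–850 hPa: Δp = 158 hPa = 15800 Pa, q̄ = 0.015 kg/kg → 0.015 × 15800 / 9.8 = 24.18 mm
Layer 850–410 hPa: Δp = 440 hPa = 44000 Pa, q̄ = 0.0025 kg/kg → 0.0025 × 44000 / 9.8 = 11.22 mm
Layer 410–360 hPa: Δp = 50 hPa = 5000 Pa, q̄ = 0.0013 kg/kg → 0.0013 × 5000 / 9.8 = 0.66 mm
Layer 360–300 hPa: Δp = 60 hPa = 6000 Pa, q̄ = 0.0014 kg/kg → 0.0014 × 6000 / 9.8 = 0.86 mm
PW = 24.18 + 11.22 + 0.66 + 0.86 = 36.92 ≈ 36.9 mm.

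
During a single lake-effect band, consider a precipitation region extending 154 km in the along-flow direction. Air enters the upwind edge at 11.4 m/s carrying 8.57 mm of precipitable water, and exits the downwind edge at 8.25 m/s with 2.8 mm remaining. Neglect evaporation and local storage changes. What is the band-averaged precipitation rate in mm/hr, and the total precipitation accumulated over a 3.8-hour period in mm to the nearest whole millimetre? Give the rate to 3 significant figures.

Column moisture flux per unit crosswind length is F = V × PW.
Inflow: F_in = 11.4 × 8.57 = 97.698 mm·m/s
Outflow: F_out = 8.25 × 2.8 = 23.1 mm·m/s
Steady-state rate R = (F_in − F_out)/L = (97.698 − 23.1) / 154000 m = 4.844e-04 mm/s.
R = 4.844e-04 × 3600 = 1.74 mm/hr.
Over 3.8 h: total = 1.74 × 3.8 = 6.612 ≈ 7 mm.

R ≈ 1.74 mm/hr; total ≈ 7 mm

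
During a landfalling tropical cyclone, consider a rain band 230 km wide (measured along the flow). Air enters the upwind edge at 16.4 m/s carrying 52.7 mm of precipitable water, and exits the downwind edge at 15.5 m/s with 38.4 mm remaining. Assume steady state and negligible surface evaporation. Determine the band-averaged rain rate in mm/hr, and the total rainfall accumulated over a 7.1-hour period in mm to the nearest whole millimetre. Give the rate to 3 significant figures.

Column moisture flux per unit crosswind length is F = V × PW.
Inflow: F_in = 16.4 × 52.7 = 864.28 mm·m/s
Outflow: F_out = 15.5 × 38.4 = 595.2 mm·m/s
Steady-state rate R = (F_in − F_out)/L = (864.28 − 595.2) / 230000 m = 1.170e-03 mm/s.
R = 1.170e-03 × 3600 = 4.21 mm/hr.
Over 7.1 h: total = 4.21 × 7.1 = 29.891 ≈ 30 mm.

R ≈ 4.21 mm/hr; total ≈ 30 mm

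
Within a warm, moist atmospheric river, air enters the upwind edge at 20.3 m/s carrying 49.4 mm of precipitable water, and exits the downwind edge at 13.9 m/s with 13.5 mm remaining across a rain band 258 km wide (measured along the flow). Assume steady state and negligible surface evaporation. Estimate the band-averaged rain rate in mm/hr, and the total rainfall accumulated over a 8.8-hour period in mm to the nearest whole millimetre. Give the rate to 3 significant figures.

Column moisture flux per unit crosswind length is F = V × PW.
Inflow: F_in = 20.3 × 49.4 = 1002.82 mm·m/s
Outflow: F_out = 13.9 × 13.5 = 187.65 mm·m/s
Steady-state rate R = (F_in − F_out)/L = (1002.82 − 187.65) / 258000 m = 3.160e-03 mm/s.
R = 3.160e-03 × 3600 = 11.4 mm/hr.
Over 8.8 h: total = 11.4 × 8.8 = 100.32 ≈ 100 mm.

R ≈ 11.4 mm/hr; total ≈ 100 mm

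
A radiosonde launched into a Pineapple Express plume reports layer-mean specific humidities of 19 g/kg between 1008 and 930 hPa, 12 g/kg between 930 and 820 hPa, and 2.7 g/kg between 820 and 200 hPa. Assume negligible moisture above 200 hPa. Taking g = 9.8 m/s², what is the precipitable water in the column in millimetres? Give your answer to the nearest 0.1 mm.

Precipitable water is the column-integrated vapour mass per unit area: PW = (1/g) Σ q̄ Δp, with q in kg/kg and Δp in Pa (1 kg/m² of water = 1 mm).
Layer 1008–930 hPa: Δp = 78 hPa = 7800 Pa, q̄ = 0.019 kg/kg → 0.019 × 7800 / 9.8 = 15.12 mm
Layer 930–820 hPa: Δp = 110 hPa = 11000 Pa, q̄ = 0.012 kg/kg → 0.012 × 11000 / 9.8 = 13.47 mm
Layer 820–200 hPa: Δp = 620 hPa = 62000 Pa, q̄ = 0.0027 kg/kg → 0.0027 × 62000 / 9.8 = 17.08 mm
PW = 15.12 + 13.47 + 17.08 = 45.67 ≈ 45.7 mm.

PW ≈ 45.7 mm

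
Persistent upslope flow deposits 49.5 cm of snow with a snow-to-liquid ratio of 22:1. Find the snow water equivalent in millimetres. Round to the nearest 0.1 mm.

SWE ≈ 22.5 mm

SWE = snow depth / ratio = 49.5 cm / 22 = 2.250 cm = 22.5 mm.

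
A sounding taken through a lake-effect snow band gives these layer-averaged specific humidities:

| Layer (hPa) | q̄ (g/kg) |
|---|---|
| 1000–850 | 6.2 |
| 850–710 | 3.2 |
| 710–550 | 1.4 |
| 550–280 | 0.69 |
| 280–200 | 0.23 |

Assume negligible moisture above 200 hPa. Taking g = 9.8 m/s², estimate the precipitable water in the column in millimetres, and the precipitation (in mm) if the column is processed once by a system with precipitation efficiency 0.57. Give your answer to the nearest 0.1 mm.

Precipitable water is the column-integrated vapour mass per unit area: PW = (1/g) Σ q̄ Δp, with q in kg/kg and Δp in Pa (1 kg/m² of water = 1 mm).
Layer 1000–850 hPa: Δp = 150 hPa = 15000 Pa, q̄ = 0.0062 kg/kg → 0.0062 × 15000 / 9.8 = 9.49 mm
Layer 850–710 hPa: Δp = 140 hPa = 14000 Pa, q̄ = 0.0032 kg/kg → 0.0032 × 14000 / 9.8 = 4.57 mm
Layer 710–550 hPa: Δp = 160 hPa = 16000 Pa, q̄ = 0.0014 kg/kg → 0.0014 × 16000 / 9.8 = 2.29 mm
Layer 550–280 hPa: Δp = 270 hPa = 27000 Pa, q̄ = 0.00069 kg/kg → 0.00069 × 27000 / 9.8 = 1.90 mm
Layer 280–200 hPa: Δp = 80 hPa = 8000 Pa, q̄ = 0.00023 kg/kg → 0.00023 × 8000 / 9.8 = 0.19 mm
PW = 9.49 + 4.57 + 2.29 + 1.90 + 0.19 = 18.44 ≈ 18.4 mm.
Precipitation = ε × PW = 0.57 × 18.4 = 10.5 mm.

PW ≈ 18.4 mm; precipitation ≈ 10.5 mm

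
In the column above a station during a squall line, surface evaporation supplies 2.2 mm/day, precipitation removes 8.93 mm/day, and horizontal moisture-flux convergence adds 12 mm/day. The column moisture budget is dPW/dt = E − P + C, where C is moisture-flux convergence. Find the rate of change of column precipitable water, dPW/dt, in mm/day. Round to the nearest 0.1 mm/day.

dPW/dt ≈ 5.3 mm/day

dPW/dt = E − P + C = 2.2 − 8.93 + (12) = 5.3 mm/day.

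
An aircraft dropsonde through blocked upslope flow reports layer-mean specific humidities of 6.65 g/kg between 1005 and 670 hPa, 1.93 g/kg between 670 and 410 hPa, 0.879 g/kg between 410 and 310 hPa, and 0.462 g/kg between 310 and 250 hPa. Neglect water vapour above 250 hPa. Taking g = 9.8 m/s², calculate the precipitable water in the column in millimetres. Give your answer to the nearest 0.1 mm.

PW ≈ 29.0 mm

Precipitable water is the column-integrated vapour mass per unit area: PW = (1/g) Σ q̄ Δp, with q in kg/kg and Δp in Pa (1 kg/m² of water = 1 mm).
Layer 1005–670 hPa: Δp = 335 hPa = 33500 Pa, q̄ = 0.00665 kg/kg → 0.00665 × 33500 / 9.8 = 22.73 mm
Layer 670–410 hPa: Δp = 260 hPa = 26000 Pa, q̄ = 0.00193 kg/kg → 0.00193 × 26000 / 9.8 = 5.12 mm
Layer 410–310 hPa: Δp = 100 hPa = 10000 Pa, q̄ = 0.000879 kg/kg → 0.000879 × 10000 / 9.8 = 0.90 mm
Layer 310–250 hPa: Δp = 60 hPa = 6000 Pa, q̄ = 0.000462 kg/kg → 0.000462 × 6000 / 9.8 = 0.28 mm
PW = 22.73 + 5.12 + 0.90 + 0.28 = 29.03 ≈ 29.0 mm.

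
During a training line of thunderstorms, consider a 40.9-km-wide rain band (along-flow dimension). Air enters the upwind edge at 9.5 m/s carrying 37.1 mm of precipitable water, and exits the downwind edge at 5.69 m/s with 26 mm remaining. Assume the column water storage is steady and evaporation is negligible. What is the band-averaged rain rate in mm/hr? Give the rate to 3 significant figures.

Column moisture flux per unit crosswind length is F = V × PW.
Inflow: F_in = 9.5 × 37.1 = 352.45 mm·m/s
Outflow: F_out = 5.69 × 26 = 147.94 mm·m/s
Steady-state rate R = (F_in − F_out)/L = (352.45 − 147.94) / 40900 m = 5.000e-03 mm/s.
R = 5.000e-03 × 3600 = 18.0 mm/hr.

R ≈ 18.0 mm/hr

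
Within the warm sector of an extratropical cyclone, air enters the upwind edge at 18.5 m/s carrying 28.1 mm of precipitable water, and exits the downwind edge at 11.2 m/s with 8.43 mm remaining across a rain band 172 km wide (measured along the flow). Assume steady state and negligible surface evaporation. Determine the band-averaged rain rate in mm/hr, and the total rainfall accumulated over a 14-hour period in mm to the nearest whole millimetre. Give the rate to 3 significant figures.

R ≈ 8.90 mm/hr; total ≈ 125 mm

Column moisture flux per unit crosswind length is F = V × PW.
Inflow: F_in = 18.5 × 28.1 = 519.85 mm·m/s
Outflow: F_out = 11.2 × 8.43 = 94.416 mm·m/s
Steady-state rate R = (F_in − F_out)/L = (519.85 − 94.416) / 172000 m = 2.473e-03 mm/s.
R = 2.473e-03 × 3600 = 8.90 mm/hr.
Over 14 h: total = 8.90 × 14 = 124.6 ≈ 125 mm.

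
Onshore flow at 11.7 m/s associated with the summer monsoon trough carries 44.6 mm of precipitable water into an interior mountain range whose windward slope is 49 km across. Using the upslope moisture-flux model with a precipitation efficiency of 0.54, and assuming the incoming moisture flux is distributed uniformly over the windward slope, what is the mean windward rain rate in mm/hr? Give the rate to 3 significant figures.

R ≈ 20.7 mm/hr

Incoming column moisture flux per unit ridge length: F = V × PW = 11.7 × 44.6 = 521.82 mm·m/s.
Spread over the 49 km slope with efficiency ε = 0.54: R = ε·F/W = 0.54 × 521.82 / 49000 m = 5.751e-03 mm/s.
R = 5.751e-03 × 3600 = 20.7 mm/hr.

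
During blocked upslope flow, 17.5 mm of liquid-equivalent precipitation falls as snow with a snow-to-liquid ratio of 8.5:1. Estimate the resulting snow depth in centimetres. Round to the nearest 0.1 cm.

snow depth ≈ 14.9 cm

Snow depth = liquid × ratio = 17.5 mm × 8.5 = 148.75 mm = 14.9 cm.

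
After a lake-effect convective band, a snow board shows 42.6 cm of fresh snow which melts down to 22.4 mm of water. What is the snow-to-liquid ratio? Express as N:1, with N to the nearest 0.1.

Ratio = snow depth / SWE = 426 mm / 22.4 mm = 19.0, i.e. 19.0:1.

ratio ≈ 19.0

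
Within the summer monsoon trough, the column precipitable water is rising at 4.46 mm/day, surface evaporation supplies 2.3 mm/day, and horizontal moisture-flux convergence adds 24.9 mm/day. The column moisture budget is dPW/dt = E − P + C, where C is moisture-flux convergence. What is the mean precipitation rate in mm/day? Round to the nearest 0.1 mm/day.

P ≈ 22.7 mm/day

dPW/dt = +4.46 mm/day.
P = E + C − dPW/dt = 2.3 + (24.9) − (+4.46) = 22.7 mm/day.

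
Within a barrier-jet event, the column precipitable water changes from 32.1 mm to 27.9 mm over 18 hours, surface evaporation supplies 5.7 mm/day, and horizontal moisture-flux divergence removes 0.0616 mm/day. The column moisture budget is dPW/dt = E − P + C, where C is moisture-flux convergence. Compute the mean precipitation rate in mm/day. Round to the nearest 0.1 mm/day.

dPW/dt = (27.9 − 32.1) mm / (18/24 day) = -5.600 mm/day.
P = E + C − dPW/dt = 5.7 + (-0.0616) − (-5.600) = 11.2 mm/day.

P ≈ 11.2 mm/day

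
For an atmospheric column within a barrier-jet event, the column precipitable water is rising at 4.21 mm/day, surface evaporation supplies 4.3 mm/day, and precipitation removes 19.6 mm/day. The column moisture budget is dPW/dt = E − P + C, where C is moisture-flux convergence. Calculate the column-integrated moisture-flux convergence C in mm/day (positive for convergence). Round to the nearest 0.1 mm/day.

C ≈ 19.5 mm/day

dPW/dt = +4.21 mm/day.
C = dPW/dt − E + P = (+4.21) − 4.3 + 19.6 = 19.5 mm/day.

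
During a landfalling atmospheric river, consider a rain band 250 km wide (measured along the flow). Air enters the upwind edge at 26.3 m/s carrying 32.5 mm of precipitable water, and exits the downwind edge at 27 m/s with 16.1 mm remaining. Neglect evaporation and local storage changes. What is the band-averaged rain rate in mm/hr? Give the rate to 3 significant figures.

Column moisture flux per unit crosswind length is F = V × PW.
Inflow: F_in = 26.3 × 32.5 = 854.75 mm·m/s
Outflow: F_out = 27 × 16.1 = 434.7 mm·m/s
Steady-state rate R = (F_in − F_out)/L = (854.75 − 434.7) / 250000 m = 1.680e-03 mm/s.
R = 1.680e-03 × 3600 = 6.05 mm/hr.

R ≈ 6.05 mm/hr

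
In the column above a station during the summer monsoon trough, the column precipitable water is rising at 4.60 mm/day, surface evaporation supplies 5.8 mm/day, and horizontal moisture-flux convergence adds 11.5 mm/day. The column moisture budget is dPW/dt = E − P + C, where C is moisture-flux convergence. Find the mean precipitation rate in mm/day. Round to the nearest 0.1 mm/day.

P ≈ 12.7 mm/day

dPW/dt = +4.60 mm/day.
P = E + C − dPW/dt = 5.8 + (11.5) − (+4.60) = 12.7 mm/day.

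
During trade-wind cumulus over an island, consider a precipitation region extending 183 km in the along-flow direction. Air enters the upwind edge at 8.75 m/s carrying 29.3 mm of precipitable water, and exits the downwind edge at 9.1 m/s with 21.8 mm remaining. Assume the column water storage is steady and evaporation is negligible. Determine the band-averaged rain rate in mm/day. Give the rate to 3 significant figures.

R ≈ 27.4 mm/day

Column moisture flux per unit crosswind length is F = V × PW.
Inflow: F_in = 8.75 × 29.3 = 256.375 mm·m/s
Outflow: F_out = 9.1 × 21.8 = 198.38 mm·m/s
Steady-state rate R = (F_in − F_out)/L = (256.375 − 198.38) / 183000 m = 3.169e-04 mm/s.
R = 3.169e-04 × 3600 × 24 = 27.4 mm/day.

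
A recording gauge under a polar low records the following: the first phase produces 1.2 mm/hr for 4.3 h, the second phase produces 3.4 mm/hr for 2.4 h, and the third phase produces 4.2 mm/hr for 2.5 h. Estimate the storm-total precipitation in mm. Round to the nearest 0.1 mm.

Total = Σ Rᵢ Δtᵢ = 1.2 × 4.3 + 3.4 × 2.4 + 4.2 × 2.5
      = 5.16 + 8.16 + 10.5 = 23.8 mm.

total ≈ 23.8 mm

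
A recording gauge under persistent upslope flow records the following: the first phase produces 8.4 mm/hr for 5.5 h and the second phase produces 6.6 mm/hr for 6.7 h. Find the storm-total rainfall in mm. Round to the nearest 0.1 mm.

Total = Σ Rᵢ Δtᵢ = 8.4 × 5.5 + 6.6 × 6.7
      = 46.2 + 44.22 = 90.4 mm.

total ≈ 90.4 mm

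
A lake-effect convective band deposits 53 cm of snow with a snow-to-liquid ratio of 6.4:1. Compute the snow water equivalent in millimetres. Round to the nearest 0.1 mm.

SWE ≈ 82.8 mm

SWE = snow depth / ratio = 53 cm / 6.4 = 8.281 cm = 82.8 mm.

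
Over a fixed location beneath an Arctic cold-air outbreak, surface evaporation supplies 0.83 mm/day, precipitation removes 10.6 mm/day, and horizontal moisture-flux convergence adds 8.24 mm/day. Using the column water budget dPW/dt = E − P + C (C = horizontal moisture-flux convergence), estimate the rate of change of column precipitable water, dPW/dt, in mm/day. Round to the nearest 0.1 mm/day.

dPW/dt = E − P + C = 0.83 − 10.6 + (8.24) = -1.5 mm/day.

dPW/dt ≈ -1.5 mm/day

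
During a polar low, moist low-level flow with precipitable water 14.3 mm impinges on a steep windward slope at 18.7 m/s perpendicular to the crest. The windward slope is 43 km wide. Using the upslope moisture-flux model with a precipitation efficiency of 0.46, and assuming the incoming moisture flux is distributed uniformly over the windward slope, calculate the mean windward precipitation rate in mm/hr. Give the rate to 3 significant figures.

R ≈ 10.3 mm/hr

Incoming column moisture flux per unit ridge length: F = V × PW = 18.7 × 14.3 = 267.41 mm·m/s.
Spread over the 43 km slope with efficiency ε = 0.46: R = ε·F/W = 0.46 × 267.41 / 43000 m = 2.861e-03 mm/s.
R = 2.861e-03 × 3600 = 10.3 mm/hr.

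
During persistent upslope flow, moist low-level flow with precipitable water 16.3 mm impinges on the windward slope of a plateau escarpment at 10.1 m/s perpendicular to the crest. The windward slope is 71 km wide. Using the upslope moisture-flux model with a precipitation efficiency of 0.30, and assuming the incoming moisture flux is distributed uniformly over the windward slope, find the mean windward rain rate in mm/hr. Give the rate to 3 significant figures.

Incoming column moisture flux per unit ridge length: F = V × PW = 10.1 × 16.3 = 164.63 mm·m/s.
Spread over the 71 km slope with efficiency ε = 0.30: R = ε·F/W = 0.30 × 164.63 / 71000 m = 6.956e-04 mm/s.
R = 6.956e-04 × 3600 = 2.50 mm/hr.

R ≈ 2.50 mm/hr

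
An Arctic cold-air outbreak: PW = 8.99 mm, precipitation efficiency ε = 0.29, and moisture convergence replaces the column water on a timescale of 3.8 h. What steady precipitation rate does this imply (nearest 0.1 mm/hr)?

R ≈ 0.7 mm/hr

Each overturning extracts ε × PW = 0.29 × 8.99 = 2.6071 mm.
Rate = ε·PW / τ = 2.6071 / 3.8 h = 0.7 mm/hr.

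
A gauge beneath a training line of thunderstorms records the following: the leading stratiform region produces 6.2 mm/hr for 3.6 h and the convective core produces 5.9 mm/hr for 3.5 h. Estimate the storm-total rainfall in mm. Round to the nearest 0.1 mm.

total ≈ 43.0 mm

Total = Σ Rᵢ Δtᵢ = 6.2 × 3.6 + 5.9 × 3.5
      = 22.32 + 20.65 = 43.0 mm.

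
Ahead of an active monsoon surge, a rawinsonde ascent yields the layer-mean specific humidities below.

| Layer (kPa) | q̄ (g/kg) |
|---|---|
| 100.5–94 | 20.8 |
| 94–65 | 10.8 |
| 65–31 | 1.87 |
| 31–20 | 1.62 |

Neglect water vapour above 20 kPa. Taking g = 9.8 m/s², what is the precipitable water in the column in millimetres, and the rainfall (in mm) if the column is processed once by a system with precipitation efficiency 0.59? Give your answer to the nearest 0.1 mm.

PW ≈ 54.1 mm; rainfall ≈ 31.9 mm

Precipitable water is the column-integrated vapour mass per unit area: PW = (1/g) Σ q̄ Δp, with q in kg/kg and Δp in Pa (1 kg/m² of water = 1 mm).
Layer 100.5–94 kPa: Δp = 65 hPa = 6500 Pa, q̄ = 0.0208 kg/kg → 0.0208 × 6500 / 9.8 = 13.80 mm
Layer 94–65 kPa: Δp = 290 hPa = 29000 Pa, q̄ = 0.0108 kg/kg → 0.0108 × 29000 / 9.8 = 31.96 mm
Layer 65–31 kPa: Δp = 340 hPa = 34000 Pa, q̄ = 0.00187 kg/kg → 0.00187 × 34000 / 9.8 = 6.49 mm
Layer 31–20 kPa: Δp = 110 hPa = 11000 Pa, q̄ = 0.00162 kg/kg → 0.00162 × 11000 / 9.8 = 1.82 mm
PW = 13.80 + 31.96 + 6.49 + 1.82 = 54.07 ≈ 54.1 mm.
Rainfall = ε × PW = 0.59 × 54.1 = 31.9 mm.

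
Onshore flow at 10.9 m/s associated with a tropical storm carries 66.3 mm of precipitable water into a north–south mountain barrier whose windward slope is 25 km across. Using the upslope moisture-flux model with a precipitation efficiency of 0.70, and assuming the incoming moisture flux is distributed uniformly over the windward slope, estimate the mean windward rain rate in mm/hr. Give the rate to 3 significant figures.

Incoming column moisture flux per unit ridge length: F = V × PW = 10.9 × 66.3 = 722.67 mm·m/s.
Spread over the 25 km slope with efficiency ε = 0.70: R = ε·F/W = 0.70 × 722.67 / 25000 m = 2.023e-02 mm/s.
R = 2.023e-02 × 3600 = 72.8 mm/hr.

R ≈ 72.8 mm/hr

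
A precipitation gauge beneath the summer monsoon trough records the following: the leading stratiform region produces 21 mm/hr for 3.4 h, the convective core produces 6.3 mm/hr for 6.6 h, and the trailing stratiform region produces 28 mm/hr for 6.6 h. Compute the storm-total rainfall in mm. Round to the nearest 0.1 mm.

Total = Σ Rᵢ Δtᵢ = 21 × 3.4 + 6.3 × 6.6 + 28 × 6.6
      = 71.4 + 41.58 + 184.8 = 297.8 mm.

total ≈ 297.8 mm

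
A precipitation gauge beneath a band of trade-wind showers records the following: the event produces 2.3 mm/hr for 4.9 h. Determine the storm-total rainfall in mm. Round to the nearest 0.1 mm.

total ≈ 11.3 mm

Total = Σ Rᵢ Δtᵢ = 2.3 × 4.9
      = 11.27 = 11.3 mm.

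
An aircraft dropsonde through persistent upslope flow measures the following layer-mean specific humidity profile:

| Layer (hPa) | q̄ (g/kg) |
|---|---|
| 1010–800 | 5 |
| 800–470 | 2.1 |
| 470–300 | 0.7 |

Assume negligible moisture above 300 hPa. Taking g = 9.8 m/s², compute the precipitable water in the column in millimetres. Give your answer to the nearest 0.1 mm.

PW ≈ 19.0 mm

Precipitable water is the column-integrated vapour mass per unit area: PW = (1/g) Σ q̄ Δp, with q in kg/kg and Δp in Pa (1 kg/m² of water = 1 mm).
Layer 1010–800 hPa: Δp = 210 hPa = 21000 Pa, q̄ = 0.005 kg/kg → 0.005 × 21000 / 9.8 = 10.71 mm
Layer 800–470 hPa: Δp = 330 hPa = 33000 Pa, q̄ = 0.0021 kg/kg → 0.0021 × 33000 / 9.8 = 7.07 mm
Layer 470–300 hPa: Δp = 170 hPa = 17000 Pa, q̄ = 0.0007 kg/kg → 0.0007 × 17000 / 9.8 = 1.21 mm
PW = 10.71 + 7.07 + 1.21 = 18.99 ≈ 19.0 mm.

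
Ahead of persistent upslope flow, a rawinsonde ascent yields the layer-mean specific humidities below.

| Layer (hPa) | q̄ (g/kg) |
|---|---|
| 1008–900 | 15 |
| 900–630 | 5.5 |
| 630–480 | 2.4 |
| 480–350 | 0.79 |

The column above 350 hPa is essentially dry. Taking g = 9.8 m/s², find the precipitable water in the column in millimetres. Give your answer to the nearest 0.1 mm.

PW ≈ 36.4 mm

Precipitable water is the column-integrated vapour mass per unit area: PW = (1/g) Σ q̄ Δp, with q in kg/kg and Δp in Pa (1 kg/m² of water = 1 mm).
Layer 1008–900 hPa: Δp = 108 hPa = 10800 Pa, q̄ = 0.015 kg/kg → 0.015 × 10800 / 9.8 = 16.53 mm
Layer 900–630 hPa: Δp = 270 hPa = 27000 Pa, q̄ = 0.0055 kg/kg → 0.0055 × 27000 / 9.8 = 15.15 mm
Layer 630–480 hPa: Δp = 150 hPa = 15000 Pa, q̄ = 0.0024 kg/kg → 0.0024 × 15000 / 9.8 = 3.67 mm
Layer 480–350 hPa: Δp = 130 hPa = 13000 Pa, q̄ = 0.00079 kg/kg → 0.00079 × 13000 / 9.8 = 1.05 mm
PW = 16.53 + 15.15 + 3.67 + 1.05 = 36.40 ≈ 36.4 mm.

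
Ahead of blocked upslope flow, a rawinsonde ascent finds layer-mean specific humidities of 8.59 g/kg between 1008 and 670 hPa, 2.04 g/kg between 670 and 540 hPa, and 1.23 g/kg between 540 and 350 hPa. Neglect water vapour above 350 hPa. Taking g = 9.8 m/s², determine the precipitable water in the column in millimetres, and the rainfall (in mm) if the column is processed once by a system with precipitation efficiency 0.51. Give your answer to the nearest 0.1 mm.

Precipitable water is the column-integrated vapour mass per unit area: PW = (1/g) Σ q̄ Δp, with q in kg/kg and Δp in Pa (1 kg/m² of water = 1 mm).
Layer 1008–670 hPa: Δp = 338 hPa = 33800 Pa, q̄ = 0.00859 kg/kg → 0.00859 × 33800 / 9.8 = 29.63 mm
Layer 670–540 hPa: Δp = 130 hPa = 13000 Pa, q̄ = 0.00204 kg/kg → 0.00204 × 13000 / 9.8 = 2.71 mm
Layer 540–350 hPa: Δp = 190 hPa = 19000 Pa, q̄ = 0.00123 kg/kg → 0.00123 × 19000 / 9.8 = 2.38 mm
PW = 29.63 + 2.71 + 2.38 = 34.72 ≈ 34.7 mm.
Rainfall = ε × PW = 0.51 × 34.7 = 17.7 mm.

PW ≈ 34.7 mm; rainfall ≈ 17.7 mm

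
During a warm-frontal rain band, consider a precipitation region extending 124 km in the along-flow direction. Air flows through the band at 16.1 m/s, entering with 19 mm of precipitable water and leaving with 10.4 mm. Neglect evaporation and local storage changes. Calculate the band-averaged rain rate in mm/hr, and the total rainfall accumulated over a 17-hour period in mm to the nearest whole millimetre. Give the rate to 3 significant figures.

Column moisture flux per unit crosswind length is F = V × PW.
Inflow: F_in = 16.1 × 19 = 305.9 mm·m/s
Outflow: F_out = 16.1 × 10.4 = 167.44 mm·m/s
Steady-state rate R = (F_in − F_out)/L = (305.9 − 167.44) / 124000 m = 1.117e-03 mm/s.
R = 1.117e-03 × 3600 = 4.02 mm/hr.
Over 17 h: total = 4.02 × 17 = 68.34 ≈ 68 mm.

R ≈ 4.02 mm/hr; total ≈ 68 mm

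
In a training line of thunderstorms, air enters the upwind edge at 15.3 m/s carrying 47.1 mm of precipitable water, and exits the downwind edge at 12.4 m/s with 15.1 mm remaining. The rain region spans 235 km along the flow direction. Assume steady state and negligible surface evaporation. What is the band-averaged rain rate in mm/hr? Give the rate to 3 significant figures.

Column moisture flux per unit crosswind length is F = V × PW.
Inflow: F_in = 15.3 × 47.1 = 720.63 mm·m/s
Outflow: F_out = 12.4 × 15.1 = 187.24 mm·m/s
Steady-state rate R = (F_in − F_out)/L = (720.63 − 187.24) / 235000 m = 2.270e-03 mm/s.
R = 2.270e-03 × 3600 = 8.17 mm/hr.

R ≈ 8.17 mm/hr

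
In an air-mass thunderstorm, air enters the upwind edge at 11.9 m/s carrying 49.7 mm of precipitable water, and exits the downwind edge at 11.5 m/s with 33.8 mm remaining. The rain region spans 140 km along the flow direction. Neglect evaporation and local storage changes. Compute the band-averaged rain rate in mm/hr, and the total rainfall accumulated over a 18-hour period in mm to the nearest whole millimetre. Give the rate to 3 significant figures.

R ≈ 5.21 mm/hr; total ≈ 94 mm

Column moisture flux per unit crosswind length is F = V × PW.
Inflow: F_in = 11.9 × 49.7 = 591.43 mm·m/s
Outflow: F_out = 11.5 × 33.8 = 388.7 mm·m/s
Steady-state rate R = (F_in − F_out)/L = (591.43 − 388.7) / 140000 m = 1.448e-03 mm/s.
R = 1.448e-03 × 3600 = 5.21 mm/hr.
Over 18 h: total = 5.21 × 18 = 93.78 ≈ 94 mm.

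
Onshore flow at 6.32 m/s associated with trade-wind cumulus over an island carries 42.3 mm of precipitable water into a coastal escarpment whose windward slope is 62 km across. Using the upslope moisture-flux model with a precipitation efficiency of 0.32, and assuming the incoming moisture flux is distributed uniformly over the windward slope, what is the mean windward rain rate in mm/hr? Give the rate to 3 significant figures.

Incoming column moisture flux per unit ridge length: F = V × PW = 6.32 × 42.3 = 267.336 mm·m/s.
Spread over the 62 km slope with efficiency ε = 0.32: R = ε·F/W = 0.32 × 267.336 / 62000 m = 1.380e-03 mm/s.
R = 1.380e-03 × 3600 = 4.97 mm/hr.

R ≈ 4.97 mm/hr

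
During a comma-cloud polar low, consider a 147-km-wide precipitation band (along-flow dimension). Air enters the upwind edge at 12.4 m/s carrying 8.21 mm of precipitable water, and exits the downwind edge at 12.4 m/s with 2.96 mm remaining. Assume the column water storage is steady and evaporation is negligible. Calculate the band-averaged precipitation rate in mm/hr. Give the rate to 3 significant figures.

R ≈ 1.59 mm/hr

Column moisture flux per unit crosswind length is F = V × PW.
Inflow: F_in = 12.4 × 8.21 = 101.804 mm·m/s
Outflow: F_out = 12.4 × 2.96 = 36.704 mm·m/s
Steady-state rate R = (F_in − F_out)/L = (101.804 − 36.704) / 147000 m = 4.429e-04 mm/s.
R = 4.429e-04 × 3600 = 1.59 mm/hr.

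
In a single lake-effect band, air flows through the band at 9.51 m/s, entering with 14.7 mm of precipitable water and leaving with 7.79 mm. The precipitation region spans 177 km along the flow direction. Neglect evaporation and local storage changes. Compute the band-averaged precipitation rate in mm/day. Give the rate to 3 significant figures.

R ≈ 32.1 mm/day

Column moisture flux per unit crosswind length is F = V × PW.
Inflow: F_in = 9.51 × 14.7 = 139.797 mm·m/s
Outflow: F_out = 9.51 × 7.79 = 74.0829 mm·m/s
Steady-state rate R = (F_in − F_out)/L = (139.797 − 74.0829) / 177000 m = 3.713e-04 mm/s.
R = 3.713e-04 × 3600 × 24 = 32.1 mm/day.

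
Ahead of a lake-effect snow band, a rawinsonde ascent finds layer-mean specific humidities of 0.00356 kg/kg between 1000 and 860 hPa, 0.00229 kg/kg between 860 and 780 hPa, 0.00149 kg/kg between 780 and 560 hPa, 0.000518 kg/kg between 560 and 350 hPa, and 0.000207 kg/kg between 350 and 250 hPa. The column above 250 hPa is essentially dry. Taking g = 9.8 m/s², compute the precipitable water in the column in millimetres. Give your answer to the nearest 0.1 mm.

Precipitable water is the column-integrated vapour mass per unit area: PW = (1/g) Σ q̄ Δp, with q in kg/kg and Δp in Pa (1 kg/m² of water = 1 mm).
Layer 1000–860 hPa: Δp = 140 hPa = 14000 Pa, q̄ = 0.00356 kg/kg → 0.00356 × 14000 / 9.8 = 5.09 mm
Layer 860–780 hPa: Δp = 80 hPa = 8000 Pa, q̄ = 0.00229 kg/kg → 0.00229 × 8000 / 9.8 = 1.87 mm
Layer 780–560 hPa: Δp = 220 hPa = 22000 Pa, q̄ = 0.00149 kg/kg → 0.00149 × 22000 / 9.8 = 3.34 mm
Layer 560–350 hPa: Δp = 210 hPa = 21000 Pa, q̄ = 0.000518 kg/kg → 0.000518 × 21000 / 9.8 = 1.11 mm
Layer 350–250 hPa: Δp = 100 hPa = 10000 Pa, q̄ = 0.000207 kg/kg → 0.000207 × 10000 / 9.8 = 0.21 mm
PW = 5.09 + 1.87 + 3.34 + 1.11 + 0.21 = 11.62 ≈ 11.6 mm.

PW ≈ 11.6 mm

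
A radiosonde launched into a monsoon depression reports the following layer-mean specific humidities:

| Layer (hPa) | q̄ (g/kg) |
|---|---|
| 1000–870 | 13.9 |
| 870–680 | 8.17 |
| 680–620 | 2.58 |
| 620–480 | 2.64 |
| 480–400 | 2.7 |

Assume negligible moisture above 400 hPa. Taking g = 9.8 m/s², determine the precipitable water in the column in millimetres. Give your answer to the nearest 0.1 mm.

PW ≈ 41.8 mm

Precipitable water is the column-integrated vapour mass per unit area: PW = (1/g) Σ q̄ Δp, with q in kg/kg and Δp in Pa (1 kg/m² of water = 1 mm).
Layer 1000–870 hPa: Δp = 130 hPa = 13000 Pa, q̄ = 0.0139 kg/kg → 0.0139 × 13000 / 9.8 = 18.44 mm
Layer 870–680 hPa: Δp = 190 hPa = 19000 Pa, q̄ = 0.00817 kg/kg → 0.00817 × 19000 / 9.8 = 15.84 mm
Layer 680–620 hPa: Δp = 60 hPa = 6000 Pa, q̄ = 0.00258 kg/kg → 0.00258 × 6000 / 9.8 = 1.58 mm
Layer 620–480 hPa: Δp = 140 hPa = 14000 Pa, q̄ = 0.00264 kg/kg → 0.00264 × 14000 / 9.8 = 3.77 mm
Layer 480–400 hPa: Δp = 80 hPa = 8000 Pa, q̄ = 0.0027 kg/kg → 0.0027 × 8000 / 9.8 = 2.20 mm
PW = 18.44 + 15.84 + 1.58 + 3.77 + 2.20 = 41.83 ≈ 41.8 mm.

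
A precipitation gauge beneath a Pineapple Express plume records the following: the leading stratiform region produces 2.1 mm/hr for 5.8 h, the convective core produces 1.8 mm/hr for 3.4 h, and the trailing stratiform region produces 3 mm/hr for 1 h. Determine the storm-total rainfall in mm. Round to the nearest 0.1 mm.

Total = Σ Rᵢ Δtᵢ = 2.1 × 5.8 + 1.8 × 3.4 + 3 × 1
      = 12.18 + 6.12 + 3 = 21.3 mm.

total ≈ 21.3 mm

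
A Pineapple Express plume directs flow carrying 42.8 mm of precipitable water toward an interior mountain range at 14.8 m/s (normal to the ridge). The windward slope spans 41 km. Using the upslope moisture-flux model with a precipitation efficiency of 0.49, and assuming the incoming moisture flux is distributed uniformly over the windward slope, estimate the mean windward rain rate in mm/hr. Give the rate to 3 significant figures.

R ≈ 27.3 mm/hr

Incoming column moisture flux per unit ridge length: F = V × PW = 14.8 × 42.8 = 633.44 mm·m/s.
Spread over the 41 km slope with efficiency ε = 0.49: R = ε·F/W = 0.49 × 633.44 / 41000 m = 7.570e-03 mm/s.
R = 7.570e-03 × 3600 = 27.3 mm/hr.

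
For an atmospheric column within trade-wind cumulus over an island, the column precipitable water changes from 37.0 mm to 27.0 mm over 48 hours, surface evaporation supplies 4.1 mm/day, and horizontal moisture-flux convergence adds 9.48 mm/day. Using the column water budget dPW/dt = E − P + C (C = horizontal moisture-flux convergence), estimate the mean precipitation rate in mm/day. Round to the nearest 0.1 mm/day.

P ≈ 18.6 mm/day

dPW/dt = (27.0 − 37.0) mm / (48/24 day) = -5.000 mm/day.
P = E + C − dPW/dt = 4.1 + (9.48) − (-5.000) = 18.6 mm/day.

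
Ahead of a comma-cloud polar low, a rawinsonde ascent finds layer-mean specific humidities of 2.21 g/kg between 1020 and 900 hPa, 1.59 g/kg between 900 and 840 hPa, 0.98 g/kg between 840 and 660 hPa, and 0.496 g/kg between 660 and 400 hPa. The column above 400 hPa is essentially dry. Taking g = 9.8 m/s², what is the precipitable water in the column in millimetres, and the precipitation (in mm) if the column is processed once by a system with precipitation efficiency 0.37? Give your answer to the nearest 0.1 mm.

PW ≈ 6.8 mm; precipitation ≈ 2.5 mm

Precipitable water is the column-integrated vapour mass per unit area: PW = (1/g) Σ q̄ Δp, with q in kg/kg and Δp in Pa (1 kg/m² of water = 1 mm).
Layer 1020–900 hPa: Δp = 120 hPa = 12000 Pa, q̄ = 0.00221 kg/kg → 0.00221 × 12000 / 9.8 = 2.71 mm
Layer 900–840 hPa: Δp = 60 hPa = 6000 Pa, q̄ = 0.00159 kg/kg → 0.00159 × 6000 / 9.8 = 0.97 mm
Layer 840–660 hPa: Δp = 180 hPa = 18000 Pa, q̄ = 0.00098 kg/kg → 0.00098 × 18000 / 9.8 = 1.80 mm
Layer 660–400 hPa: Δp = 260 hPa = 26000 Pa, q̄ = 0.000496 kg/kg → 0.000496 × 26000 / 9.8 = 1.32 mm
PW = 2.71 + 0.97 + 1.80 + 1.32 = 6.80 ≈ 6.8 mm.
Precipitation = ε × PW = 0.37 × 6.8 = 2.5 mm.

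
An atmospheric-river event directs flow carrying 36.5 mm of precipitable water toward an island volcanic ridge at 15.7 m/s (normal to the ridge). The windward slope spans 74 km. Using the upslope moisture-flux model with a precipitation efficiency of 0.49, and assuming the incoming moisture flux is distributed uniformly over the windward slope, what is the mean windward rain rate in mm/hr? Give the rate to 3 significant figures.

R ≈ 13.7 mm/hr

Incoming column moisture flux per unit ridge length: F = V × PW = 15.7 × 36.5 = 573.05 mm·m/s.
Spread over the 74 km slope with efficiency ε = 0.49: R = ε·F/W = 0.49 × 573.05 / 74000 m = 3.795e-03 mm/s.
R = 3.795e-03 × 3600 = 13.7 mm/hr.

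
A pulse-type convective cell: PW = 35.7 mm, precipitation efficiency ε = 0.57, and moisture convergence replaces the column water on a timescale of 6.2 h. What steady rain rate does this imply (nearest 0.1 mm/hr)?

Each overturning extracts ε × PW = 0.57 × 35.7 = 20.349 mm.
Rate = ε·PW / τ = 20.349 / 6.2 h = 3.3 mm/hr.

R ≈ 3.3 mm/hr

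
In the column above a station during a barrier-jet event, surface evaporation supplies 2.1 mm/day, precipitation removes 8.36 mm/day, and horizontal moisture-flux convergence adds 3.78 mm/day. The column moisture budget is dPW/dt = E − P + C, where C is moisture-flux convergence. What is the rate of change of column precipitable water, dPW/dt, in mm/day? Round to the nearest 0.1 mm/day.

dPW/dt = E − P + C = 2.1 − 8.36 + (3.78) = -2.5 mm/day.

dPW/dt ≈ -2.5 mm/day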